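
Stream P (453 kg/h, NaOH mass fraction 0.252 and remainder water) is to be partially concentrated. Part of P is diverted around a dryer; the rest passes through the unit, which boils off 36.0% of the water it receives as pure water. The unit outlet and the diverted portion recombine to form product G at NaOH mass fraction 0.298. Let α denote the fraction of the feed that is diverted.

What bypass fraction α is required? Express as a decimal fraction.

0.427

All 453×0.252 = 114.16 kg/h of NaOH reaches G, so G = 114.16/0.298 = 383.07 kg/h and vapour = 69.926 kg/h.
The evaporator receives (1−α)·453 of feed at 0.748 water and removes 0.360 of that water:
0.360×0.748×(1−α)×453 = 69.926
(1−α) = 69.926/121.98 = 0.5732;  α = 0.4268.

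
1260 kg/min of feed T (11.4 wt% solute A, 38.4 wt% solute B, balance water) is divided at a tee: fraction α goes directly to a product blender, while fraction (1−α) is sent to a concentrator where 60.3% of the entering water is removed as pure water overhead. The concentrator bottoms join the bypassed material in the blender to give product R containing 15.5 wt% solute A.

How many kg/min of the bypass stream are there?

All 1260×0.114 = 143.64 kg/min of solute A reaches R, so R = 143.64/0.155 = 926.71 kg/min and vapour = 333.29 kg/min.
The evaporator receives (1−α)·1260 of feed at 0.502 water and removes 0.603 of that water:
0.603×0.502×(1−α)×1260 = 333.29
(1−α) = 333.29/381.41 = 0.8738;  α = 0.1262.
Bypass flow = 0.1262×1260 = 158.96 kg/min.

159 kg/min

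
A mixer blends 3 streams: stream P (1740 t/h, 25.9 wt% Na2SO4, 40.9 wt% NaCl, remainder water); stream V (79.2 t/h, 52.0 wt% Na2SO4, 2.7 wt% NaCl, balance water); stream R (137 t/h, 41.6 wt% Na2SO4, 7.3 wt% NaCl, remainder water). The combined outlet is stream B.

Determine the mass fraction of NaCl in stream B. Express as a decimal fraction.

0.370

Total flow out = 1740 + 79.2 + 137 = 1956.2 t/h.
NaCl in = 1740×0.409 + 79.2×0.027 + 137×0.073 = 723.8 t/h.
NaCl mass fraction in B = 723.8/1956.2 = 0.370.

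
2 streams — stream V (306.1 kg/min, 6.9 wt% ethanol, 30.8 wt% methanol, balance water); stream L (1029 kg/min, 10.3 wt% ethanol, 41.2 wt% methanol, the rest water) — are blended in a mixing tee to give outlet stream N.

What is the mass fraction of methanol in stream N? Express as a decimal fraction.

Total flow out = 306.1 + 1029 = 1335.1 kg/min.
methanol in = 306.1×0.308 + 1029×0.412 = 518.23 kg/min.
methanol mass fraction in N = 518.23/1335.1 = 0.3882.

0.3882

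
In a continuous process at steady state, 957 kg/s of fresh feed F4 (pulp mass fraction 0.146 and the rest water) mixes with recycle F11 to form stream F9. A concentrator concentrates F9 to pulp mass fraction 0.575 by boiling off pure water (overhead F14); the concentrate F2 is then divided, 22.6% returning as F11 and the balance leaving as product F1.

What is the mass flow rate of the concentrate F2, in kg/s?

Overall pulp balance (none leaves overhead): pulp in fresh feed = pulp in product, i.e. 957×0.146 = (1−0.226)·F2·0.575.
F2 = 139.72/(0.575×0.774) = 313.95 kg/s.

313.9 kg/s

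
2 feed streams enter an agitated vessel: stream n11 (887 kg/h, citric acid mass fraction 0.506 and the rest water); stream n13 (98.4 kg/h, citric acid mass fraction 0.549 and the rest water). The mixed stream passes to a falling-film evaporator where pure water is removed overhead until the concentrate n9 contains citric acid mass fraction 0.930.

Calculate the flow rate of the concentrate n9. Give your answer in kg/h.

540.7 kg/h

citric acid entering = 887×0.506 + 98.4×0.549 = 502.84 kg/h.
All citric acid reports to n9, so n9 = 502.84/0.930 = 540.69 kg/h.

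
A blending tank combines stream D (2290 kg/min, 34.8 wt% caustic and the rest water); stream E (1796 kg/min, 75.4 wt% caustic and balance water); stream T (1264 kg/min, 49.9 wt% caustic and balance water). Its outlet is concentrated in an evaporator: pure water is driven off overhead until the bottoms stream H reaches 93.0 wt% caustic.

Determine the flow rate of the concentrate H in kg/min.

2991 kg/min

caustic entering = 2290×0.348 + 1796×0.754 + 1264×0.499 = 2781.8 kg/min.
All caustic reports to H, so H = 2781.8/0.930 = 2991.2 kg/min.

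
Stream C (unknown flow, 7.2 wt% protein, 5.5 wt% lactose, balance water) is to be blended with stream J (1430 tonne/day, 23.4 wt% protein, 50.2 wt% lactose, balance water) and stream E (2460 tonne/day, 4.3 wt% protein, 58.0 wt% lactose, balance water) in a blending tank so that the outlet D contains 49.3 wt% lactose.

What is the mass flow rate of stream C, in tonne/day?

518 tonne/day

Let C be the unknown flow. Total out = 3890 + C.
lactose balance: 2144.7 + 0.055·C = 0.493·(3890 + C)
(0.055 − 0.493)·C = 0.493×3890 − 2144.7 = -226.89
C = -226.89 / -0.438 = 518.01 tonne/day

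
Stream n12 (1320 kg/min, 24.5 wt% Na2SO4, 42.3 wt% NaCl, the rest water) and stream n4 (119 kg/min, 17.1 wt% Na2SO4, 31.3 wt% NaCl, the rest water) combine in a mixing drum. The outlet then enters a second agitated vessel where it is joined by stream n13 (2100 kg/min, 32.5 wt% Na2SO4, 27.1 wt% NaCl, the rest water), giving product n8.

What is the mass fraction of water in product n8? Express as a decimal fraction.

0.381

Overall, product flow = 3539 kg/min.
water in = 1320×0.332 + 119×0.516 + 2100×0.404 = 1348 kg/min.
water fraction in n8 = 0.381.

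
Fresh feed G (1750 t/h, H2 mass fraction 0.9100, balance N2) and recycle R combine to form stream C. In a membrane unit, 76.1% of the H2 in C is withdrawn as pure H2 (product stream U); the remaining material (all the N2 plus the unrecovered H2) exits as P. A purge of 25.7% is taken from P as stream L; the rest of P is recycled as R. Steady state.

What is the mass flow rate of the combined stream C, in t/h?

2549 t/h

N2 enters only via G and leaves only via the purge: 1750×0.090 = 0.257×(N2 in P), and the membrane unit passes all N2, so N2 in C = N2 in P = 612.84 t/h.
H2 in C: m_A = 1750×0.910 + (1−0.257)·(1−0.761)·m_A, so m_A = 1592.5/0.8224 = 1936.4 t/h.
C = 1936.4 + 612.84 = 2549.2 t/h.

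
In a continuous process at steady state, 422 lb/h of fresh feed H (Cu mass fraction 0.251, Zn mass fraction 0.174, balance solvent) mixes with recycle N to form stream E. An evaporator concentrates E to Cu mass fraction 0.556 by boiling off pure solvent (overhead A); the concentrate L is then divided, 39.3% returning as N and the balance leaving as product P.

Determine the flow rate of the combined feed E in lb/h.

Overall Cu balance (none leaves overhead): Cu in fresh feed = Cu in product, i.e. 422×0.251 = (1−0.393)·L·0.556.
L = 105.92/(0.556×0.607) = 313.85 lb/h.
Recycle N = 0.393×313.85 = 123.34 lb/h.
Combined feed E = 422 + 123.34 = 545.34 lb/h.

545.3 lb/h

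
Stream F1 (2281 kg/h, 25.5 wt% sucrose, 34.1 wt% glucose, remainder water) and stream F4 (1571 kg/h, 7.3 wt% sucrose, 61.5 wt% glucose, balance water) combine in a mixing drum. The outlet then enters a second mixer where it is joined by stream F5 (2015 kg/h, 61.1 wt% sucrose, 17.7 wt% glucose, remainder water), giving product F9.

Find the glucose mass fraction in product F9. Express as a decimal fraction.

Overall, product flow = 5867 kg/h.
glucose in = 2281×0.341 + 1571×0.615 + 2015×0.177 = 2100.6 kg/h.
glucose fraction in F9 = 0.3580.

0.3580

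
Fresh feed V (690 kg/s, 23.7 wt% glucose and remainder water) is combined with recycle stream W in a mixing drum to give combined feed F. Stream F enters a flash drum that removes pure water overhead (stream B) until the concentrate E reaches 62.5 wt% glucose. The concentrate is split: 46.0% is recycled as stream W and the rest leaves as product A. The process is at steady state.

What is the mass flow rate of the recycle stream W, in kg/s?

222.9 kg/s

Overall glucose balance (none leaves overhead): glucose in fresh feed = glucose in product, i.e. 690×0.237 = (1−0.460)·E·0.625.
E = 163.53/(0.625×0.540) = 484.53 kg/s.
Recycle W = 0.460×484.53 = 222.89 kg/s.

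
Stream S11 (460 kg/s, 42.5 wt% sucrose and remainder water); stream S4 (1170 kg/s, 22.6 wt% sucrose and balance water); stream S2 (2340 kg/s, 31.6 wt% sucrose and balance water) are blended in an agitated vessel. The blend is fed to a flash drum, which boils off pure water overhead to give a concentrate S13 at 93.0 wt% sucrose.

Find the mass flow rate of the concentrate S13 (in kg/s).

1290 kg/s

sucrose entering = 460×0.425 + 1170×0.226 + 2340×0.316 = 1199.4 kg/s.
All sucrose reports to S13, so S13 = 1199.4/0.930 = 1289.6 kg/s.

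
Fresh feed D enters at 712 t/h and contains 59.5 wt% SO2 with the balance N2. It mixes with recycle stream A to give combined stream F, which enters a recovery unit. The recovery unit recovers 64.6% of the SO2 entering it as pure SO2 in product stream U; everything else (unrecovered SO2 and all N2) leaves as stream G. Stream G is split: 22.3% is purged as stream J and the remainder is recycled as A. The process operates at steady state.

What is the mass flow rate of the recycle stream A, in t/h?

N2 enters only via D and leaves only via the purge: 712×0.405 = 0.223×(N2 in G), and the recovery unit passes all N2, so N2 in F = N2 in G = 1293.1 t/h.
SO2 in F: m_A = 712×0.595 + (1−0.223)·(1−0.646)·m_A, so m_A = 423.64/0.7249 = 584.38 t/h.
G = (1−0.646)×584.38 + 1293.1 = 1500 t/h.
Recycle A = (1−0.223)×1500 = 1165.5 t/h.

1165 t/h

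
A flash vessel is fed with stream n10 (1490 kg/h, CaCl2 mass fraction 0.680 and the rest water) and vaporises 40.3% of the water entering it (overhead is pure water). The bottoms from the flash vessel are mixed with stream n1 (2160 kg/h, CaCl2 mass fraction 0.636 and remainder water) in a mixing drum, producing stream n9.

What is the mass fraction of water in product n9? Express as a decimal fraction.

Vapour removed = 0.403×0.320×1490 = 192.15 kg/h; concentrate = 1297.8 kg/h.
water reaching the mixer = 284.65 (from concentrate) + 2160×0.364 = 1070.9 kg/h.
Product flow = 1297.8 + 2160 = 3457.8 kg/h; water fraction = 0.310.

0.310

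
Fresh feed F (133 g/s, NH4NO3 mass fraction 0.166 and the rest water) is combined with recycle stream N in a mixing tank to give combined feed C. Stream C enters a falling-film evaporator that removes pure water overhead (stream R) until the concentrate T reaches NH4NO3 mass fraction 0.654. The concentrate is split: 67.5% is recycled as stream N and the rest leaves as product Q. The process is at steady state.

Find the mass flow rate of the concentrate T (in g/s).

Overall NH4NO3 balance (none leaves overhead): NH4NO3 in fresh feed = NH4NO3 in product, i.e. 133×0.166 = (1−0.675)·T·0.654.
T = 22.078/(0.654×0.325) = 103.87 g/s.

103.9 g/s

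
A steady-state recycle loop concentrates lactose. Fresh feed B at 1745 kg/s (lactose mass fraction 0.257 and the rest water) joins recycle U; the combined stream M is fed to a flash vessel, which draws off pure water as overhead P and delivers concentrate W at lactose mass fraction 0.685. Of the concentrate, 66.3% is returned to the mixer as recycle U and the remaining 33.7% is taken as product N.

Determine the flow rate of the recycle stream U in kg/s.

1288 kg/s

Overall lactose balance (none leaves overhead): lactose in fresh feed = lactose in product, i.e. 1745×0.257 = (1−0.663)·W·0.685.
W = 448.47/(0.685×0.337) = 1942.7 kg/s.
Recycle U = 0.663×1942.7 = 1288 kg/s.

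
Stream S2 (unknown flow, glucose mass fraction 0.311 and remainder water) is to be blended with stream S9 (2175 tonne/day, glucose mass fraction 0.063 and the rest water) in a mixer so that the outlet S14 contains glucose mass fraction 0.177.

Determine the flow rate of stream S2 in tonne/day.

1850 tonne/day

Let S2 be the unknown flow. Total out = 2175 + S2.
glucose balance: 137.03 + 0.311·S2 = 0.177·(2175 + S2)
(0.311 − 0.177)·S2 = 0.177×2175 − 137.03 = 247.95
S2 = 247.95 / 0.134 = 1850.4 tonne/day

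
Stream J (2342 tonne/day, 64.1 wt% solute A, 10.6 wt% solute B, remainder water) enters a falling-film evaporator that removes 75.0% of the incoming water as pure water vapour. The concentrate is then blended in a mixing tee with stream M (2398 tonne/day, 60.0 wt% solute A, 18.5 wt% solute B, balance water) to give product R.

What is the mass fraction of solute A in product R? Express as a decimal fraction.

Vapour removed = 0.750×0.253×2342 = 444.39 tonne/day; concentrate = 1897.6 tonne/day.
solute A reaching the mixer = 1501.2 (from concentrate) + 2398×0.600 = 2940 tonne/day.
Product flow = 1897.6 + 2398 = 4295.6 tonne/day; solute A fraction = 0.684.

0.684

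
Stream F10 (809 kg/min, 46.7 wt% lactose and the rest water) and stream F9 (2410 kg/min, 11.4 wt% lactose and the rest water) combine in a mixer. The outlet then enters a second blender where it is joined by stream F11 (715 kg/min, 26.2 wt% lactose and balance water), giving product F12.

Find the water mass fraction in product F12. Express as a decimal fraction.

0.787

Overall, product flow = 3934 kg/min.
water in = 809×0.533 + 2410×0.886 + 715×0.738 = 3094.1 kg/min.
water fraction in F12 = 0.787.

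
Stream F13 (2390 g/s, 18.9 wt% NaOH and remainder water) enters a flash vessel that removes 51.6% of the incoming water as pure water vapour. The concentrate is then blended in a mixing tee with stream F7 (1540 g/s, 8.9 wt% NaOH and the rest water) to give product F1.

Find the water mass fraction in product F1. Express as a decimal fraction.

Vapour removed = 0.516×0.811×2390 = 1000.2 g/s; concentrate = 1389.8 g/s.
water reaching the mixer = 938.13 (from concentrate) + 1540×0.911 = 2341.1 g/s.
Product flow = 1389.8 + 1540 = 2929.8 g/s; water fraction = 0.799.

0.799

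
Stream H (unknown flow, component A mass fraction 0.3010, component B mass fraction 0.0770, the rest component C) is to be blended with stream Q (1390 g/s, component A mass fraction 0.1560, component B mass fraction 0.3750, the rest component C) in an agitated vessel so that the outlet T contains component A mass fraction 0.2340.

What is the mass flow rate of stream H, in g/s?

1618 g/s

Let H be the unknown flow. Total out = 1390 + H.
component A balance: 216.84 + 0.301·H = 0.234·(1390 + H)
(0.301 − 0.234)·H = 0.234×1390 − 216.84 = 108.42
H = 108.42 / 0.067 = 1618.2 g/s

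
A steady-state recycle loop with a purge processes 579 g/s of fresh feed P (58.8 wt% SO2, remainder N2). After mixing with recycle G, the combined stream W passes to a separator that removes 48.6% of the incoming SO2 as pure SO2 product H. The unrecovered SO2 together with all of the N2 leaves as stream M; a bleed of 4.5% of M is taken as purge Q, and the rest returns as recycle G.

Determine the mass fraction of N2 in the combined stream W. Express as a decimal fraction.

N2 enters only via P and leaves only via the purge: 579×0.412 = 0.045×(N2 in M), and the separator passes all N2, so N2 in W = N2 in M = 5301.1 g/s.
SO2 in W: m_A = 579×0.588 + (1−0.045)·(1−0.486)·m_A, so m_A = 340.45/0.5091 = 668.69 g/s.
W = 668.69 + 5301.1 = 5969.8 g/s.
N2 fraction in W = 5301.1/5969.8 = 0.8880.

0.8880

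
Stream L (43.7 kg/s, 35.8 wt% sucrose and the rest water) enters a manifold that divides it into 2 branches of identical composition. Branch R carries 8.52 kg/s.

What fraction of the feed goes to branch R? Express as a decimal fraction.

Fraction to R = 8.52/43.7 = 0.1950.

0.195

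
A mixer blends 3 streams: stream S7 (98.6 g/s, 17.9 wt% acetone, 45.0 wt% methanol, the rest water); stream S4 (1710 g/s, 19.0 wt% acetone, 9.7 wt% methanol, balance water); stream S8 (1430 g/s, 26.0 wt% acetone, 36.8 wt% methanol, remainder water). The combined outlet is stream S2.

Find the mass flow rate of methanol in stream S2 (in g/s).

methanol out = methanol in = 98.6×0.450 + 1710×0.097 + 1430×0.368 = 736.48 g/s.

736.5 g/s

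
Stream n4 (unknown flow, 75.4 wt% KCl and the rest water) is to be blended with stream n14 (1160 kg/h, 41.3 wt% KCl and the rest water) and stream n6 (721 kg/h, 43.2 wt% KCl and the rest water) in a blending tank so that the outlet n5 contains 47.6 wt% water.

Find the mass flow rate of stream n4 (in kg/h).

Let n4 be the unknown flow. Total out = 1881 + n4.
water balance: 1090.4 + 0.246·n4 = 0.476·(1881 + n4)
(0.246 − 0.476)·n4 = 0.476×1881 − 1090.4 = -195.09
n4 = -195.09 / -0.230 = 848.23 kg/h

848.2 kg/h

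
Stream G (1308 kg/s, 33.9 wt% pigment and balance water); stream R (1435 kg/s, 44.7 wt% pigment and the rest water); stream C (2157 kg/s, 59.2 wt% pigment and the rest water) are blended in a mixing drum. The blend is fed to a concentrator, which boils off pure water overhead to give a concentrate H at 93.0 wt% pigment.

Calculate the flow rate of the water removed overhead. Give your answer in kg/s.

2360 kg/s

pigment entering = 1308×0.339 + 1435×0.447 + 2157×0.592 = 2361.8 kg/s.
All pigment reports to H, so H = 2361.8/0.930 = 2539.6 kg/s.
Total feed = 4900 kg/s; overhead = 4900 − 2539.6 = 2360.4 kg/s.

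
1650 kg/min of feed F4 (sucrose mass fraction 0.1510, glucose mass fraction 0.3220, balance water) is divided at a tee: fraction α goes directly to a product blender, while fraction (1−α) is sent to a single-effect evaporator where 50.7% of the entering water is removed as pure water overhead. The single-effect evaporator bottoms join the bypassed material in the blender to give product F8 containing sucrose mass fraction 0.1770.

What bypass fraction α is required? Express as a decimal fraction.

0.450

All 1650×0.151 = 249.15 kg/min of sucrose reaches F8, so F8 = 249.15/0.177 = 1407.6 kg/min and vapour = 242.37 kg/min.
The evaporator receives (1−α)·1650 of feed at 0.527 water and removes 0.507 of that water:
0.507×0.527×(1−α)×1650 = 242.37
(1−α) = 242.37/440.86 = 0.5498;  α = 0.4502.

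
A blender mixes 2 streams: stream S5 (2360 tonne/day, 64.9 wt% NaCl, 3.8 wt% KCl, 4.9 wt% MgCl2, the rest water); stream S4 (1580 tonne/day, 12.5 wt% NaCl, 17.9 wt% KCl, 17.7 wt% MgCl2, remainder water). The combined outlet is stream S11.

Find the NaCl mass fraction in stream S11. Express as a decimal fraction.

Total flow out = 2360 + 1580 = 3940 tonne/day.
NaCl in = 2360×0.649 + 1580×0.125 = 1729.1 tonne/day.
NaCl mass fraction in S11 = 1729.1/3940 = 0.439.

0.439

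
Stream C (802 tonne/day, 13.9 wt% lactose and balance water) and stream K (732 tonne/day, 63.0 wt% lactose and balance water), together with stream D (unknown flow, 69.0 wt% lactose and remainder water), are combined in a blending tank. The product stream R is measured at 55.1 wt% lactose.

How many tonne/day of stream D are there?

1961 tonne/day

Let D be the unknown flow. Total out = 1534 + D.
lactose balance: 572.64 + 0.690·D = 0.551·(1534 + D)
(0.690 − 0.551)·D = 0.551×1534 − 572.64 = 272.6
D = 272.6 / 0.139 = 1961.1 tonne/day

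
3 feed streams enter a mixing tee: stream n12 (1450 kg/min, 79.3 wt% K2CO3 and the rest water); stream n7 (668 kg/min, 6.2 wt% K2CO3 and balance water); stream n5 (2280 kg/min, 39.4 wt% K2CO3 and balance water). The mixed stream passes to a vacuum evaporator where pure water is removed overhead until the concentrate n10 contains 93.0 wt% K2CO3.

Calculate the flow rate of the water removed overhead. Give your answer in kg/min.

2151 kg/min

K2CO3 entering = 1450×0.793 + 668×0.062 + 2280×0.394 = 2089.6 kg/min.
All K2CO3 reports to n10, so n10 = 2089.6/0.930 = 2246.9 kg/min.
Total feed = 4398 kg/min; overhead = 4398 − 2246.9 = 2151.1 kg/min.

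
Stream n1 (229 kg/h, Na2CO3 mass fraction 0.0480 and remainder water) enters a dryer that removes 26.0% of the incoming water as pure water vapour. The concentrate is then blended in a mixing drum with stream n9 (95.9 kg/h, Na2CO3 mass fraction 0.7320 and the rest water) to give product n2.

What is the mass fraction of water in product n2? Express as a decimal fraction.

0.6973

Vapour removed = 0.260×0.952×229 = 56.682 kg/h; concentrate = 172.32 kg/h.
water reaching the mixer = 161.33 (from concentrate) + 95.9×0.268 = 187.03 kg/h.
Product flow = 172.32 + 95.9 = 268.22 kg/h; water fraction = 0.6973.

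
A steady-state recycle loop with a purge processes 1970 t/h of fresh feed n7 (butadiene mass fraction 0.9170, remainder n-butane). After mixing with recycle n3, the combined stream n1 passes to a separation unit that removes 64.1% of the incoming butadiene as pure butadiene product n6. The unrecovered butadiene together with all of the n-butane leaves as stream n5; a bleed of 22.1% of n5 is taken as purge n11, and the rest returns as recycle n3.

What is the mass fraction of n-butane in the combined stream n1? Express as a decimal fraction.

n-butane enters only via n7 and leaves only via the purge: 1970×0.083 = 0.221×(n-butane in n5), and the separation unit passes all n-butane, so n-butane in n1 = n-butane in n5 = 739.86 t/h.
butadiene in n1: m_A = 1970×0.917 + (1−0.221)·(1−0.641)·m_A, so m_A = 1806.5/0.7203 = 2507.8 t/h.
n1 = 2507.8 + 739.86 = 3247.7 t/h.
n-butane fraction in n1 = 739.86/3247.7 = 0.2278.

0.2278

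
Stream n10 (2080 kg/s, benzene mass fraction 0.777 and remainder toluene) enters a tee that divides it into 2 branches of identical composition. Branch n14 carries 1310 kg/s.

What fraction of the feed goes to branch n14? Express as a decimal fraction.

0.630

Fraction to n14 = 1310/2080 = 0.6298.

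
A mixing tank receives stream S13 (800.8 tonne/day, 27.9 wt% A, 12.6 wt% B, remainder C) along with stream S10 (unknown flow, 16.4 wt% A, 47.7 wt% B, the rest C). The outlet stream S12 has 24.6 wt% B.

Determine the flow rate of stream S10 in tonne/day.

416 tonne/day

Let S10 be the unknown flow. Total out = 800.8 + S10.
B balance: 100.9 + 0.477·S10 = 0.246·(800.8 + S10)
(0.477 − 0.246)·S10 = 0.246×800.8 − 100.9 = 96.096
S10 = 96.096 / 0.231 = 416 tonne/day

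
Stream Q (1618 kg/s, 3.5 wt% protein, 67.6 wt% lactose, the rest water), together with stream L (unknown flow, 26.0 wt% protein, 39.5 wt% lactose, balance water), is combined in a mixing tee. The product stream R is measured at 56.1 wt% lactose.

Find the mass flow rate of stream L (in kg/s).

Let L be the unknown flow. Total out = 1618 + L.
lactose balance: 1093.8 + 0.395·L = 0.561·(1618 + L)
(0.395 − 0.561)·L = 0.561×1618 − 1093.8 = -186.07
L = -186.07 / -0.166 = 1120.9 kg/s

1121 kg/s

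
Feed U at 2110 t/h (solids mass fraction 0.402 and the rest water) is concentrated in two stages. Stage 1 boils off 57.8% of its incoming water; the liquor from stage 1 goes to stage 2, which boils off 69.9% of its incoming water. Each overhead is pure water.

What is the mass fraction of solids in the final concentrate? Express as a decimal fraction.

0.841

water in feed = 2110×0.598 = 1261.8 t/h.
After stage 1: water left = (1−0.578)×1261.8 = 532.47; stream total = 1380.7 t/h.
After stage 2: water left = (1−0.699)×532.47 = 160.27; final concentrate = 1008.5 t/h.
solids fraction = 848.22/1008.5 = 0.841.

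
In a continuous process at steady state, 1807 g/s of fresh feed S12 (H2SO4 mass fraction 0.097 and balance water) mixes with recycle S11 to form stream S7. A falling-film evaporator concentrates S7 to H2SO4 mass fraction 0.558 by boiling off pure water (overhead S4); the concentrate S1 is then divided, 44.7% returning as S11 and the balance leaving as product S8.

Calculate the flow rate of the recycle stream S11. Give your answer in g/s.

Overall H2SO4 balance (none leaves overhead): H2SO4 in fresh feed = H2SO4 in product, i.e. 1807×0.097 = (1−0.447)·S1·0.558.
S1 = 175.28/(0.558×0.553) = 568.03 g/s.
Recycle S11 = 0.447×568.03 = 253.91 g/s.

253.9 g/s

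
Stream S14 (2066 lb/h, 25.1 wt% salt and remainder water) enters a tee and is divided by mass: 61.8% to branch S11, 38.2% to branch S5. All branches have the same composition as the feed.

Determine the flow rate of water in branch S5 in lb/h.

Branch S5 total = 0.382×2066 = 789.21 lb/h.
water in S5 = 0.749×789.21 = 591.12 lb/h.

591.1 lb/h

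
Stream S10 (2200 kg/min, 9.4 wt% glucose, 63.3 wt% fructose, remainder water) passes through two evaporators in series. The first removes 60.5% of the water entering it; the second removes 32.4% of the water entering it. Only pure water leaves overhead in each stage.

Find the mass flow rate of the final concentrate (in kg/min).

water in feed = 2200×0.273 = 600.6 kg/min.
After stage 1: water left = (1−0.605)×600.6 = 237.24; stream total = 1836.6 kg/min.
After stage 2: water left = (1−0.324)×237.24 = 160.37; final concentrate = 1759.8 kg/min.

1760 kg/min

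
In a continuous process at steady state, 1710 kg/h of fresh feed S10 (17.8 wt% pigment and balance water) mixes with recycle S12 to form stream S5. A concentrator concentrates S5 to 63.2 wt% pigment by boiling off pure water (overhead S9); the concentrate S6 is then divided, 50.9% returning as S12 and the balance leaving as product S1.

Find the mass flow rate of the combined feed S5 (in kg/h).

2209 kg/h

Overall pigment balance (none leaves overhead): pigment in fresh feed = pigment in product, i.e. 1710×0.178 = (1−0.509)·S6·0.632.
S6 = 304.38/(0.632×0.491) = 980.88 kg/h.
Recycle S12 = 0.509×980.88 = 499.27 kg/h.
Combined feed S5 = 1710 + 499.27 = 2209.3 kg/h.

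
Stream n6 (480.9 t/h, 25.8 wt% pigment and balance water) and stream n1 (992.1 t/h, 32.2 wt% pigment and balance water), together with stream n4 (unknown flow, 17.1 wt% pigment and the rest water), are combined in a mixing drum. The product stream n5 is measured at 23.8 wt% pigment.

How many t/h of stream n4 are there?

Let n4 be the unknown flow. Total out = 1473 + n4.
pigment balance: 443.53 + 0.171·n4 = 0.238·(1473 + n4)
(0.171 − 0.238)·n4 = 0.238×1473 − 443.53 = -92.954
n4 = -92.954 / -0.067 = 1387.4 t/h

1387 t/h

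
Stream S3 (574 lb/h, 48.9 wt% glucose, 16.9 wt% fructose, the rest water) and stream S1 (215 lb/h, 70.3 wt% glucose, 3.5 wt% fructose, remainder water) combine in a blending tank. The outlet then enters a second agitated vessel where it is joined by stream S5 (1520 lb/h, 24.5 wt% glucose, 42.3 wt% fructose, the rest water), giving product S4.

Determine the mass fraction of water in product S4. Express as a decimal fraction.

Overall, product flow = 2309 lb/h.
water in = 574×0.342 + 215×0.262 + 1520×0.332 = 757.28 lb/h.
water fraction in S4 = 0.3280.

0.3280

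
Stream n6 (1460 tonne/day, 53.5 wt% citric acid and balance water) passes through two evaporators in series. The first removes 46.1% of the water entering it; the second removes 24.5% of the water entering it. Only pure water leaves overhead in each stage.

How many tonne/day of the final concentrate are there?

water in feed = 1460×0.465 = 678.9 tonne/day.
After stage 1: water left = (1−0.461)×678.9 = 365.93; stream total = 1147 tonne/day.
After stage 2: water left = (1−0.245)×365.93 = 276.27; final concentrate = 1057.4 tonne/day.

1057 tonne/day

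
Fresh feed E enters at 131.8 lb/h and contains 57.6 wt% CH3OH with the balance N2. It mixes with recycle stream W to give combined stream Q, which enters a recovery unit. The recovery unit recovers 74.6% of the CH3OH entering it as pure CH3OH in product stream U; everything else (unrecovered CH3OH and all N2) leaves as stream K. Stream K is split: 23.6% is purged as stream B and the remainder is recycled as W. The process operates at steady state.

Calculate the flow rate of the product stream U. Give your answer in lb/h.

70.27 lb/h

CH3OH in Q: m_A = 131.8×0.576 + (1−0.236)·(1−0.746)·m_A, so m_A = 75.917/0.8059 = 94.196 lb/h.
Product U = 0.746×94.196 = 70.27 lb/h.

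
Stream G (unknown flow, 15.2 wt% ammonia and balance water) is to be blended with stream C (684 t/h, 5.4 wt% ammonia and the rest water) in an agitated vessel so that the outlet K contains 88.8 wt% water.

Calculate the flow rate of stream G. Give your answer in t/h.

Let G be the unknown flow. Total out = 684 + G.
water balance: 647.06 + 0.848·G = 0.888·(684 + G)
(0.848 − 0.888)·G = 0.888×684 − 647.06 = -39.672
G = -39.672 / -0.040 = 991.8 t/h

991.8 t/h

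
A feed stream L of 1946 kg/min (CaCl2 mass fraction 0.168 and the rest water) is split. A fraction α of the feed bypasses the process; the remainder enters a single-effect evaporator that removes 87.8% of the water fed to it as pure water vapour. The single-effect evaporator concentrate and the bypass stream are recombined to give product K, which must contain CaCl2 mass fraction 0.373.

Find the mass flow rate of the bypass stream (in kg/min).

All 1946×0.168 = 326.93 kg/min of CaCl2 reaches K, so K = 326.93/0.373 = 876.48 kg/min and vapour = 1069.5 kg/min.
The evaporator receives (1−α)·1946 of feed at 0.832 water and removes 0.878 of that water:
0.878×0.832×(1−α)×1946 = 1069.5
(1−α) = 1069.5/1421.5 = 0.7524;  α = 0.2476.
Bypass flow = 0.2476×1946 = 481.9 kg/min.

481.9 kg/min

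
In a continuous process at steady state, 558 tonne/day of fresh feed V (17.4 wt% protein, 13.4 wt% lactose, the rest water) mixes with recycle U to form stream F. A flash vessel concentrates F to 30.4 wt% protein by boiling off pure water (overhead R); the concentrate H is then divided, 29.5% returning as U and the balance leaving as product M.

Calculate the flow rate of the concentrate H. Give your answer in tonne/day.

453 tonne/day

Overall protein balance (none leaves overhead): protein in fresh feed = protein in product, i.e. 558×0.174 = (1−0.295)·H·0.304.
H = 97.092/(0.304×0.705) = 453.02 tonne/day.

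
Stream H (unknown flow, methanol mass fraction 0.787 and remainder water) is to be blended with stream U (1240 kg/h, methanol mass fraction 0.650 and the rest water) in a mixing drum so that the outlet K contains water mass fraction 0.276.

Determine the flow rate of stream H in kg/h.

1457 kg/h

Let H be the unknown flow. Total out = 1240 + H.
water balance: 434 + 0.213·H = 0.276·(1240 + H)
(0.213 − 0.276)·H = 0.276×1240 − 434 = -91.76
H = -91.76 / -0.063 = 1456.5 kg/h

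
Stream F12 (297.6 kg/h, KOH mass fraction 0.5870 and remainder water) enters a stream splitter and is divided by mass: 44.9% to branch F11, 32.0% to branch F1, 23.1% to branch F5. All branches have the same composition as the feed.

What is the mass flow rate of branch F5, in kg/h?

Branch F5 flow = 0.231×297.6 = 68.746 kg/h.

68.75 kg/h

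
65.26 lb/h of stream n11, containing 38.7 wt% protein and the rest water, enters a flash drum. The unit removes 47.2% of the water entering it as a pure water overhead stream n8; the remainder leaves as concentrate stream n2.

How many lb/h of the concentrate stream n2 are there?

46.38 lb/h

water entering = 65.26×0.613 = 40.004 lb/h; overhead removed = 0.472×40.004 = 18.882 lb/h.
Concentrate = 65.26 − 18.882 = 46.378 lb/h.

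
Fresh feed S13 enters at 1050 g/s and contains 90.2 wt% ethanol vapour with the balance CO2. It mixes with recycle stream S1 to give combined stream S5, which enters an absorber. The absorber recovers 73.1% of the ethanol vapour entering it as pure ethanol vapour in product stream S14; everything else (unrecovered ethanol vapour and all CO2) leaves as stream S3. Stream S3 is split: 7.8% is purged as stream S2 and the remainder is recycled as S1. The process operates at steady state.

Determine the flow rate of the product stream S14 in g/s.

ethanol vapour in S5: m_A = 1050×0.902 + (1−0.078)·(1−0.731)·m_A, so m_A = 947.1/0.7520 = 1259.5 g/s.
Product S14 = 0.731×1259.5 = 920.67 g/s.

920.7 g/s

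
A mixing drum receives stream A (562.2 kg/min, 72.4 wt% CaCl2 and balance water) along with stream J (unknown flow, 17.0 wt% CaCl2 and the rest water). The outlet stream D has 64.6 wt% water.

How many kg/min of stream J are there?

1131 kg/min

Let J be the unknown flow. Total out = 562.2 + J.
water balance: 155.17 + 0.830·J = 0.646·(562.2 + J)
(0.830 − 0.646)·J = 0.646×562.2 − 155.17 = 208.01
J = 208.01 / 0.184 = 1130.5 kg/min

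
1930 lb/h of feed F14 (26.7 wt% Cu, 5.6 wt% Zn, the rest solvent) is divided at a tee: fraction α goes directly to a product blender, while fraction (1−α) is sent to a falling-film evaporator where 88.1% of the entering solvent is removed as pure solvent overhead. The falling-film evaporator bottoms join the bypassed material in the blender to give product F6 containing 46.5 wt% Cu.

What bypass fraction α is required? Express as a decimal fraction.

0.286

All 1930×0.267 = 515.31 lb/h of Cu reaches F6, so F6 = 515.31/0.465 = 1108.2 lb/h and vapour = 821.81 lb/h.
The evaporator receives (1−α)·1930 of feed at 0.677 solvent and removes 0.881 of that solvent:
0.881×0.677×(1−α)×1930 = 821.81
(1−α) = 821.81/1151.1 = 0.7139;  α = 0.2861.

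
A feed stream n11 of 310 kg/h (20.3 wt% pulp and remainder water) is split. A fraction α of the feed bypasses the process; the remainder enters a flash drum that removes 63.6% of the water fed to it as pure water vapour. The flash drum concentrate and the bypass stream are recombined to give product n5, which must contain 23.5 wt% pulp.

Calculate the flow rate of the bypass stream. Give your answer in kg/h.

226.7 kg/h

All 310×0.203 = 62.93 kg/h of pulp reaches n5, so n5 = 62.93/0.235 = 267.79 kg/h and vapour = 42.213 kg/h.
The evaporator receives (1−α)·310 of feed at 0.797 water and removes 0.636 of that water:
0.636×0.797×(1−α)×310 = 42.213
(1−α) = 42.213/157.14 = 0.2686;  α = 0.7314.
Bypass flow = 0.7314×310 = 226.72 kg/h.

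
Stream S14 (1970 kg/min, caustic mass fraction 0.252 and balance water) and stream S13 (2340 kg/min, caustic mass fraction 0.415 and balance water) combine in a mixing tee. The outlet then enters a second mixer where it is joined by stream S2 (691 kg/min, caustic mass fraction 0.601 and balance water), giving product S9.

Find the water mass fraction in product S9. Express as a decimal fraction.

0.624

Overall, product flow = 5001 kg/min.
water in = 1970×0.748 + 2340×0.585 + 691×0.399 = 3118.2 kg/min.
water fraction in S9 = 0.624.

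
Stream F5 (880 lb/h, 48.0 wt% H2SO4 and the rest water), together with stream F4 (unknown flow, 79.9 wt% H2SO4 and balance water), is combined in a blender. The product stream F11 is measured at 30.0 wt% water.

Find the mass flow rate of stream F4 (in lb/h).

Let F4 be the unknown flow. Total out = 880 + F4.
water balance: 457.6 + 0.201·F4 = 0.300·(880 + F4)
(0.201 − 0.300)·F4 = 0.300×880 − 457.6 = -193.6
F4 = -193.6 / -0.099 = 1955.6 lb/h

1956 lb/h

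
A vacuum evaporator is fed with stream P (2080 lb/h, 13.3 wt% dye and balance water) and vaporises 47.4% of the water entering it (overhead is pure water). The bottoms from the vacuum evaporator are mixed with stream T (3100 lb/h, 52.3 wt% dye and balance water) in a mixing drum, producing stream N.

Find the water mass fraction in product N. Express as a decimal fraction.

0.561

Vapour removed = 0.474×0.867×2080 = 854.79 lb/h; concentrate = 1225.2 lb/h.
water reaching the mixer = 948.57 (from concentrate) + 3100×0.477 = 2427.3 lb/h.
Product flow = 1225.2 + 3100 = 4325.2 lb/h; water fraction = 0.561.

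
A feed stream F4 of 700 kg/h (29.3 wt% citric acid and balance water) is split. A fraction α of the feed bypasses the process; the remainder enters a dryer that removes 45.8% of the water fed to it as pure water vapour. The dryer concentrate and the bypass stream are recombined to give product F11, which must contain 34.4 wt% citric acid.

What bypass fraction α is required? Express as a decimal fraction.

All 700×0.293 = 205.1 kg/h of citric acid reaches F11, so F11 = 205.1/0.344 = 596.22 kg/h and vapour = 103.78 kg/h.
The evaporator receives (1−α)·700 of feed at 0.707 water and removes 0.458 of that water:
0.458×0.707×(1−α)×700 = 103.78
(1−α) = 103.78/226.66 = 0.4579;  α = 0.5421.

0.542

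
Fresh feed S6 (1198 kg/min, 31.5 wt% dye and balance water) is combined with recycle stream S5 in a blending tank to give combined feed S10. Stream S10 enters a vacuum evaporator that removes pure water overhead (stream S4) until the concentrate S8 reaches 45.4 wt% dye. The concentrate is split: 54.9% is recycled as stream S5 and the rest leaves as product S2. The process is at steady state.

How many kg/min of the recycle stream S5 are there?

1012 kg/min

Overall dye balance (none leaves overhead): dye in fresh feed = dye in product, i.e. 1198×0.315 = (1−0.549)·S8·0.454.
S8 = 377.37/(0.454×0.451) = 1843 kg/min.
Recycle S5 = 0.549×1843 = 1011.8 kg/min.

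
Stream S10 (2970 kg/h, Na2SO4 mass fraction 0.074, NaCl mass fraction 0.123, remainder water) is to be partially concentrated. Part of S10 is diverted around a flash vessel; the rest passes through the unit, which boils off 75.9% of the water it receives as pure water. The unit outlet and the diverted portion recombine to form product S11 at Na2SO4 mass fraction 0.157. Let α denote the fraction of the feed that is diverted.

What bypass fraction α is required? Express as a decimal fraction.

0.133

All 2970×0.074 = 219.78 kg/h of Na2SO4 reaches S11, so S11 = 219.78/0.157 = 1399.9 kg/h and vapour = 1570.1 kg/h.
The evaporator receives (1−α)·2970 of feed at 0.803 water and removes 0.759 of that water:
0.759×0.803×(1−α)×2970 = 1570.1
(1−α) = 1570.1/1810.1 = 0.8674;  α = 0.1326.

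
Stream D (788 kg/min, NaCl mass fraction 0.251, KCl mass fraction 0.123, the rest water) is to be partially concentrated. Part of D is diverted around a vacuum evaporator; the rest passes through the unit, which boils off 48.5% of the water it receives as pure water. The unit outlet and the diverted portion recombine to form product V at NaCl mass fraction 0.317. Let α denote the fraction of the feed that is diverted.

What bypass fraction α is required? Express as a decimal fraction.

0.314

All 788×0.251 = 197.79 kg/min of NaCl reaches V, so V = 197.79/0.317 = 623.94 kg/min and vapour = 164.06 kg/min.
The evaporator receives (1−α)·788 of feed at 0.626 water and removes 0.485 of that water:
0.485×0.626×(1−α)×788 = 164.06
(1−α) = 164.06/239.24 = 0.6858;  α = 0.3142.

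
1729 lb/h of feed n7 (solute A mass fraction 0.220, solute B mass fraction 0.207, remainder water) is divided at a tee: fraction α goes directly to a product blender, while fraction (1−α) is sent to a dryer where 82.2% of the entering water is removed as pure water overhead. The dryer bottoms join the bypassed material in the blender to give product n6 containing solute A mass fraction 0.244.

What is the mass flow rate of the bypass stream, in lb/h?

1368 lb/h

All 1729×0.220 = 380.38 lb/h of solute A reaches n6, so n6 = 380.38/0.244 = 1558.9 lb/h and vapour = 170.07 lb/h.
The evaporator receives (1−α)·1729 of feed at 0.573 water and removes 0.822 of that water:
0.822×0.573×(1−α)×1729 = 170.07
(1−α) = 170.07/814.37 = 0.2088;  α = 0.7912.
Bypass flow = 0.7912×1729 = 1367.9 lb/h.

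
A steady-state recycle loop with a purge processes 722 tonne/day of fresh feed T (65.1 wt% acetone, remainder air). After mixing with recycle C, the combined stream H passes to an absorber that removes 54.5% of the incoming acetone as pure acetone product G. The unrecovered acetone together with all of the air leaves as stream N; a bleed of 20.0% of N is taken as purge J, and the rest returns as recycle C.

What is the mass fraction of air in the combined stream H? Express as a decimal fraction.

0.630

air enters only via T and leaves only via the purge: 722×0.349 = 0.200×(air in N), and the absorber passes all air, so air in H = air in N = 1259.9 tonne/day.
acetone in H: m_A = 722×0.651 + (1−0.200)·(1−0.545)·m_A, so m_A = 470.02/0.6360 = 739.03 tonne/day.
H = 739.03 + 1259.9 = 1998.9 tonne/day.
air fraction in H = 1259.9/1998.9 = 0.630.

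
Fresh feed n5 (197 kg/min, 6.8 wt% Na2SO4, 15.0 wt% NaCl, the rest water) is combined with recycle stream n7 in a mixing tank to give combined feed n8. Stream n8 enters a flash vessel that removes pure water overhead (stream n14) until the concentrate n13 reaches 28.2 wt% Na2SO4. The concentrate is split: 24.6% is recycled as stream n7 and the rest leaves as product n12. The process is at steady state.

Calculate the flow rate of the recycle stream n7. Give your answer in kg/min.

Overall Na2SO4 balance (none leaves overhead): Na2SO4 in fresh feed = Na2SO4 in product, i.e. 197×0.068 = (1−0.246)·n13·0.282.
n13 = 13.396/(0.282×0.754) = 63.002 kg/min.
Recycle n7 = 0.246×63.002 = 15.499 kg/min.

15.5 kg/min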